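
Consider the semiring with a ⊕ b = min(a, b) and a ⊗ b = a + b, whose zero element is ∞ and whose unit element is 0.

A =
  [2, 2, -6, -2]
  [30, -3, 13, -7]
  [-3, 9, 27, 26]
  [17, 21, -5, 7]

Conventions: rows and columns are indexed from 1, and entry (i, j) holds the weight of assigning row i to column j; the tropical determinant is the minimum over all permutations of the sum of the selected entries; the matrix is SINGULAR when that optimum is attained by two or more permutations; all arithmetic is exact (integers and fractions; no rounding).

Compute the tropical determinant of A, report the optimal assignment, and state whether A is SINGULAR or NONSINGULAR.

σ = (1, 2, 3, 4): 2 + (-3) + 27 + 7 = 33
σ = (1, 2, 4, 3): 2 + (-3) + 26 + (-5) = 20
σ = (1, 3, 2, 4): 2 + 13 + 9 + 7 = 31
σ = (1, 3, 4, 2): 2 + 13 + 26 + 21 = 62
σ = (1, 4, 2, 3): 2 + (-7) + 9 + (-5) = -1
σ = (1, 4, 3, 2): 2 + (-7) + 27 + 21 = 43
σ = (2, 1, 3, 4): 2 + 30 + 27 + 7 = 66
σ = (2, 1, 4, 3): 2 + 30 + 26 + (-5) = 53
σ = (2, 3, 1, 4): 2 + 13 + (-3) + 7 = 19
σ = (2, 3, 4, 1): 2 + 13 + 26 + 17 = 58
σ = (2, 4, 1, 3): 2 + (-7) + (-3) + (-5) = -13
σ = (2, 4, 3, 1): 2 + (-7) + 27 + 17 = 39
σ = (3, 1, 2, 4): (-6) + 30 + 9 + 7 = 40
σ = (3, 1, 4, 2): (-6) + 30 + 26 + 21 = 71
σ = (3, 2, 1, 4): (-6) + (-3) + (-3) + 7 = -5
σ = (3, 2, 4, 1): (-6) + (-3) + 26 + 17 = 34
σ = (3, 4, 1, 2): (-6) + (-7) + (-3) + 21 = 5
σ = (3, 4, 2, 1): (-6) + (-7) + 9 + 17 = 13
σ = (4, 1, 2, 3): (-2) + 30 + 9 + (-5) = 32
σ = (4, 1, 3, 2): (-2) + 30 + 27 + 21 = 76
σ = (4, 2, 1, 3): (-2) + (-3) + (-3) + (-5) = -13
σ = (4, 2, 3, 1): (-2) + (-3) + 27 + 17 = 39
σ = (4, 3, 1, 2): (-2) + 13 + (-3) + 21 = 29
σ = (4, 3, 2, 1): (-2) + 13 + 9 + 17 = 37
Optimal value attained by: σ = (2, 4, 1, 3).
Answer: det⊕(A) = -13; verdict: SINGULAR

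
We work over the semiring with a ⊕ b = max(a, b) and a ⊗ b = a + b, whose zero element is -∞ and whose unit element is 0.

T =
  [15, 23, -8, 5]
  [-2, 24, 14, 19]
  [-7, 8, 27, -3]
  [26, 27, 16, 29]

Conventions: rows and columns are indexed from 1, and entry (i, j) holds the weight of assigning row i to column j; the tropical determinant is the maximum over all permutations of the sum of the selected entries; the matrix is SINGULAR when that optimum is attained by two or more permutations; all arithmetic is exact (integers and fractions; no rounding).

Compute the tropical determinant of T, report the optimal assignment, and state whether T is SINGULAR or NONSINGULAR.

σ = (1, 2, 3, 4): 15 + 24 + 27 + 29 = 95
σ = (1, 2, 4, 3): 15 + 24 + (-3) + 16 = 52
σ = (1, 3, 2, 4): 15 + 14 + 8 + 29 = 66
σ = (1, 3, 4, 2): 15 + 14 + (-3) + 27 = 53
σ = (1, 4, 2, 3): 15 + 19 + 8 + 16 = 58
σ = (1, 4, 3, 2): 15 + 19 + 27 + 27 = 88
σ = (2, 1, 3, 4): 23 + (-2) + 27 + 29 = 77
σ = (2, 1, 4, 3): 23 + (-2) + (-3) + 16 = 34
σ = (2, 3, 1, 4): 23 + 14 + (-7) + 29 = 59
σ = (2, 3, 4, 1): 23 + 14 + (-3) + 26 = 60
σ = (2, 4, 1, 3): 23 + 19 + (-7) + 16 = 51
σ = (2, 4, 3, 1): 23 + 19 + 27 + 26 = 95
σ = (3, 1, 2, 4): (-8) + (-2) + 8 + 29 = 27
σ = (3, 1, 4, 2): (-8) + (-2) + (-3) + 27 = 14
σ = (3, 2, 1, 4): (-8) + 24 + (-7) + 29 = 38
σ = (3, 2, 4, 1): (-8) + 24 + (-3) + 26 = 39
σ = (3, 4, 1, 2): (-8) + 19 + (-7) + 27 = 31
σ = (3, 4, 2, 1): (-8) + 19 + 8 + 26 = 45
σ = (4, 1, 2, 3): 5 + (-2) + 8 + 16 = 27
σ = (4, 1, 3, 2): 5 + (-2) + 27 + 27 = 57
σ = (4, 2, 1, 3): 5 + 24 + (-7) + 16 = 38
σ = (4, 2, 3, 1): 5 + 24 + 27 + 26 = 82
σ = (4, 3, 1, 2): 5 + 14 + (-7) + 27 = 39
σ = (4, 3, 2, 1): 5 + 14 + 8 + 26 = 53
Optimal value attained by: σ = (1, 2, 3, 4).
Answer: det⊕(T) = 95; verdict: SINGULAR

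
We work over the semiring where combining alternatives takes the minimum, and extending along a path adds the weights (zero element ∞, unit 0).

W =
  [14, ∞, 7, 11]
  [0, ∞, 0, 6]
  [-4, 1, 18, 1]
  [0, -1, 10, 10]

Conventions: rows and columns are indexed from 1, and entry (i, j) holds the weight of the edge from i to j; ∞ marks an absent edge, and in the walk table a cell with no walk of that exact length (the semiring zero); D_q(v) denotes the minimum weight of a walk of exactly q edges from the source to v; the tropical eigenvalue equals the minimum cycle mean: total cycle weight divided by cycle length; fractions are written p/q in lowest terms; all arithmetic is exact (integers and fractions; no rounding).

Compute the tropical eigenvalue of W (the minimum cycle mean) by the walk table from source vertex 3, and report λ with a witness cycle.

q=0: [∞, ∞, 0, ∞]
q=1: [-4, 1, 18, 1]
q=2: [1, 0, 1, 7]
q=3: [-3, 2, 0, 2]
q=4: [-4, 1, 2, 1]
Optimal cycle mean attained by: cycle 2->3->4->2, total 0 + 1 + (-1), length 3.
Answer: λ = 0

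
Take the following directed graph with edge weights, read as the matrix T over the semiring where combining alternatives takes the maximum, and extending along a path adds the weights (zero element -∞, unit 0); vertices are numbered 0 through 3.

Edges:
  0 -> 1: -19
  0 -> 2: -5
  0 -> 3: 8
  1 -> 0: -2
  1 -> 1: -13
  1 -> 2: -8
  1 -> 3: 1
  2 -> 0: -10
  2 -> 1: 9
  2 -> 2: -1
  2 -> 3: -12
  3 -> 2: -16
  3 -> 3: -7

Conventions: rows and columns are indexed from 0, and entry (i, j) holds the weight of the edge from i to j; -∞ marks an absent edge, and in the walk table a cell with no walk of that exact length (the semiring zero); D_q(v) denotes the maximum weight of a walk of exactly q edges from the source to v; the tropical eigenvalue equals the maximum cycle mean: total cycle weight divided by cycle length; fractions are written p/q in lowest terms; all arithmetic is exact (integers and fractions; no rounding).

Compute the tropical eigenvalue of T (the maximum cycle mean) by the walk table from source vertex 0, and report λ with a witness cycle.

q=0: [0, -∞, -∞, -∞]
q=1: [-∞, -19, -5, 8]
q=2: [-15, 4, -6, 1]
q=3: [2, 3, -4, 5]
q=4: [1, 5, -3, 10]
Optimal cycle mean attained by: cycle 0->2->1->0, total (-5) + 9 + (-2), length 3.
Answer: λ = 2/3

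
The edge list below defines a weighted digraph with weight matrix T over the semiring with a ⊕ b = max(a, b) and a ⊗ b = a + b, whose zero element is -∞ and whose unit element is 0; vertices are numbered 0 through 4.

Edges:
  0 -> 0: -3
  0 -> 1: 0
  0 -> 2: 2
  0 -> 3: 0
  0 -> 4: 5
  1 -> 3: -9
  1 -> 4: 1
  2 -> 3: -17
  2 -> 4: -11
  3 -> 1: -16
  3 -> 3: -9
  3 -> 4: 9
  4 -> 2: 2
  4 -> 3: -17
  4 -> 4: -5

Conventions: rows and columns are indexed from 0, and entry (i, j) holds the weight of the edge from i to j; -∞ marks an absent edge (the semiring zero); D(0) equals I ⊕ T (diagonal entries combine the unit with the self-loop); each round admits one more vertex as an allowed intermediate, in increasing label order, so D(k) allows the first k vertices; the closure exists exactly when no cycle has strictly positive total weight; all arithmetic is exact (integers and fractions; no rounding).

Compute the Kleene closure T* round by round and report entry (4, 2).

D(0):
  [0, 0, 2, 0, 5]
  [-∞, 0, -∞, -9, 1]
  [-∞, -∞, 0, -17, -11]
  [-∞, -16, -∞, 0, 9]
  [-∞, -∞, 2, -17, 0]
D(1):
  [0, 0, 2, 0, 5]
  [-∞, 0, -∞, -9, 1]
  [-∞, -∞, 0, -17, -11]
  [-∞, -16, -∞, 0, 9]
  [-∞, -∞, 2, -17, 0]
D(2):
  [0, 0, 2, 0, 5]
  [-∞, 0, -∞, -9, 1]
  [-∞, -∞, 0, -17, -11]
  [-∞, -16, -∞, 0, 9]
  [-∞, -∞, 2, -17, 0]
D(3):
  [0, 0, 2, 0, 5]
  [-∞, 0, -∞, -9, 1]
  [-∞, -∞, 0, -17, -11]
  [-∞, -16, -∞, 0, 9]
  [-∞, -∞, 2, -15, 0]
D(4):
  [0, 0, 2, 0, 9]
  [-∞, 0, -∞, -9, 1]
  [-∞, -33, 0, -17, -8]
  [-∞, -16, -∞, 0, 9]
  [-∞, -31, 2, -15, 0]
D(5):
  [0, 0, 11, 0, 9]
  [-∞, 0, 3, -9, 1]
  [-∞, -33, 0, -17, -8]
  [-∞, -16, 11, 0, 9]
  [-∞, -31, 2, -15, 0]
Answer: T*[4][2] = 2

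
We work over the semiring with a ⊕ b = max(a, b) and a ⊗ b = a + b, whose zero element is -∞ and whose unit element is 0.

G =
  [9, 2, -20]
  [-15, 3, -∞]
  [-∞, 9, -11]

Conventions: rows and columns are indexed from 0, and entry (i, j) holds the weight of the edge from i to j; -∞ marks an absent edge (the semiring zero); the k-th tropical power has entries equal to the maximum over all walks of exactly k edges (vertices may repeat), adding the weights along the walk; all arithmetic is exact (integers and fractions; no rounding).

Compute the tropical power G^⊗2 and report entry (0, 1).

G^⊗2:
  [18, 11, -11]
  [-6, 6, -35]
  [-6, 12, -22]
Key observation: the optimum is the walk 0->0->1, with weight 9 + 2 = 11.
Optimal value attained by: walk 0->0->1.
Answer: (G^⊗2)[0][1] = 11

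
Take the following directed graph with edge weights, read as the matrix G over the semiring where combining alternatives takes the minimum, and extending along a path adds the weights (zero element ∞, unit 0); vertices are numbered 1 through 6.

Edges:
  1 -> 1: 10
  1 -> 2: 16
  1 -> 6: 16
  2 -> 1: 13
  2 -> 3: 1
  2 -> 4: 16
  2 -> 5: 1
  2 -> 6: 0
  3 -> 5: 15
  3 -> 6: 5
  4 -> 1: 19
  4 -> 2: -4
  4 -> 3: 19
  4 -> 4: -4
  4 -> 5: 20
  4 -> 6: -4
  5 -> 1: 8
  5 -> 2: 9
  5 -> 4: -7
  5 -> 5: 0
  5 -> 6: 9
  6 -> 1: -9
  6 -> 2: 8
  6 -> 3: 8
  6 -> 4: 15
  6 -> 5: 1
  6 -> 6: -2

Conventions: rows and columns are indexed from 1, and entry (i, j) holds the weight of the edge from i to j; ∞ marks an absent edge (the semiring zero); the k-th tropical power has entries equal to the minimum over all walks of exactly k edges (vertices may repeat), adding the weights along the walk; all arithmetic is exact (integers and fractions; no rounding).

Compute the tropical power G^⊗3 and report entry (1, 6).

G^⊗2:
  [7, 24, 17, 31, 17, 14]
  [-9, 8, 8, -6, 1, -2]
  [-4, 13, 13, 8, 6, 3]
  [-13, -8, -3, -8, -3, -8]
  [0, -11, 10, -11, 0, -11]
  [-11, 6, 6, -6, -1, -4]
G^⊗3:
  [5, 22, 22, 10, 15, 12]
  [-11, -10, 6, -10, -1, -10]
  [-6, 4, 11, -1, 4, 1]
  [-17, -12, -7, -12, -7, -12]
  [-20, -15, -10, -15, -10, -15]
  [-13, -10, 4, -10, -3, -10]
Key observation: the optimum is the walk 1->6->6->6, with weight 16 + (-2) + (-2) = 12.
Optimal value attained by: walk 1->6->6->6.
Answer: (G^⊗3)[1][6] = 12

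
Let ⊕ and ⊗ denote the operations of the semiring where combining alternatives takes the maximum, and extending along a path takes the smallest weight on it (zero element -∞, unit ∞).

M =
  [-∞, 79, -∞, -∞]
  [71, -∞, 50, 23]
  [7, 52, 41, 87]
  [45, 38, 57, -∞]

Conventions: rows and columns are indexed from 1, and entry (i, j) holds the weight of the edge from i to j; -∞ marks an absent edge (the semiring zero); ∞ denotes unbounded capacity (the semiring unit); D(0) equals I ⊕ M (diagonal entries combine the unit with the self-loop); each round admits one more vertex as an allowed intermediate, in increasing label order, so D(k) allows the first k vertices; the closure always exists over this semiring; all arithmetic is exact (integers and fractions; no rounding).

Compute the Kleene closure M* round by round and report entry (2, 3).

D(0):
  [∞, 79, -∞, -∞]
  [71, ∞, 50, 23]
  [7, 52, ∞, 87]
  [45, 38, 57, ∞]
D(1):
  [∞, 79, -∞, -∞]
  [71, ∞, 50, 23]
  [7, 52, ∞, 87]
  [45, 45, 57, ∞]
D(2):
  [∞, 79, 50, 23]
  [71, ∞, 50, 23]
  [52, 52, ∞, 87]
  [45, 45, 57, ∞]
D(3):
  [∞, 79, 50, 50]
  [71, ∞, 50, 50]
  [52, 52, ∞, 87]
  [52, 52, 57, ∞]
D(4):
  [∞, 79, 50, 50]
  [71, ∞, 50, 50]
  [52, 52, ∞, 87]
  [52, 52, 57, ∞]
Answer: M*[2][3] = 50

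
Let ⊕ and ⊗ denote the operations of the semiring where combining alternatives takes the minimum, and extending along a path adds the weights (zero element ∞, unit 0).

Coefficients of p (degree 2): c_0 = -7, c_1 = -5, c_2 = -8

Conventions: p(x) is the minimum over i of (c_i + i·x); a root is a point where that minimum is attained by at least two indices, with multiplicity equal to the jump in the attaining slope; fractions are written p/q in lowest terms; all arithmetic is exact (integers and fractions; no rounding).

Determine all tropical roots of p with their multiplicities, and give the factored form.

hull edge (i=0, c=-7) to (i=2, c=-8): slope -1/2, span 2
Factored form: p(x) = -8 ⊗ (x ⊕ 1/2) ⊗ (x ⊕ 1/2)
Answer: roots = 1/2 (mult 2)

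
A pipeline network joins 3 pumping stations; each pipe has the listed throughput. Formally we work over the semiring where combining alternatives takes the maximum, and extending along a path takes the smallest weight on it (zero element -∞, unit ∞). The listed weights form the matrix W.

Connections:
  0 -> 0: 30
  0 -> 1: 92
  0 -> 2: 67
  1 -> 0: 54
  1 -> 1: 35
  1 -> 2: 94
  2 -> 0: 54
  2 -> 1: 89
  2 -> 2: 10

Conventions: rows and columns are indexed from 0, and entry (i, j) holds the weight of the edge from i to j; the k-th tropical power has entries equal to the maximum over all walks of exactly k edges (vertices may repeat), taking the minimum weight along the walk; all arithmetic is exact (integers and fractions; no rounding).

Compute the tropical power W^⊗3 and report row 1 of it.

W^⊗2:
  [54, 67, 92]
  [54, 89, 54]
  [54, 54, 89]
W^⊗3:
  [54, 89, 67]
  [54, 54, 89]
  [54, 89, 54]
Answer: row 1 of W^⊗3 = [54, 54, 89]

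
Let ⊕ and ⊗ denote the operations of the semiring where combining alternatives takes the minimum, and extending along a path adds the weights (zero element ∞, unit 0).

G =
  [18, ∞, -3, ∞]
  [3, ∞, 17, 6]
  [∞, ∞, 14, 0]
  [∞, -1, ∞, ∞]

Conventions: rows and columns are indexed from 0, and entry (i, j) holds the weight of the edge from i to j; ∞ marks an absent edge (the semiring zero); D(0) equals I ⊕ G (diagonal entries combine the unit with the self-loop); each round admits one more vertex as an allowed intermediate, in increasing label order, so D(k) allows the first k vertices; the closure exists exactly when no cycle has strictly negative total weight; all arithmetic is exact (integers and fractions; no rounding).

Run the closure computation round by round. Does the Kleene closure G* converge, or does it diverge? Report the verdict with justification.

D(0):
  [0, ∞, -3, ∞]
  [3, 0, 17, 6]
  [∞, ∞, 0, 0]
  [∞, -1, ∞, 0]
D(1):
  [0, ∞, -3, ∞]
  [3, 0, 0, 6]
  [∞, ∞, 0, 0]
  [∞, -1, ∞, 0]
D(2):
  [0, ∞, -3, ∞]
  [3, 0, 0, 6]
  [∞, ∞, 0, 0]
  [2, -1, -1, 0]
Detection: at round 3, diagonal entry (3, 3) turns strictly negative.
Key observation: the cycle 3->1->0->2->3 has total weight (-1) + 3 + (-3) + 0, which is strictly negative.
Answer: DIVERGES — negative cycle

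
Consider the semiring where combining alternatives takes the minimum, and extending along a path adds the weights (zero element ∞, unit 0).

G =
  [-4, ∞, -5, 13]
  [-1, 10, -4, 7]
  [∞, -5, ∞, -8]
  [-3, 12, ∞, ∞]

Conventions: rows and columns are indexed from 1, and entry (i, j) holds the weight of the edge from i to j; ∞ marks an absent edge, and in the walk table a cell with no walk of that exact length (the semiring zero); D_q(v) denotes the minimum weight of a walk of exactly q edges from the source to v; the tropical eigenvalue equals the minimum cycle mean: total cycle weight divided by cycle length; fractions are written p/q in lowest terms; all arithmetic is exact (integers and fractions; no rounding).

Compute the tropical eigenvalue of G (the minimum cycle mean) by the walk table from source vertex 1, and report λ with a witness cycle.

q=0: [0, ∞, ∞, ∞]
q=1: [-4, ∞, -5, 13]
q=2: [-8, -10, -9, -13]
q=3: [-16, -14, -14, -17]
q=4: [-20, -19, -21, -22]
Optimal cycle mean attained by: cycle 1->3->4->1, total (-5) + (-8) + (-3), length 3.
Answer: λ = -16/3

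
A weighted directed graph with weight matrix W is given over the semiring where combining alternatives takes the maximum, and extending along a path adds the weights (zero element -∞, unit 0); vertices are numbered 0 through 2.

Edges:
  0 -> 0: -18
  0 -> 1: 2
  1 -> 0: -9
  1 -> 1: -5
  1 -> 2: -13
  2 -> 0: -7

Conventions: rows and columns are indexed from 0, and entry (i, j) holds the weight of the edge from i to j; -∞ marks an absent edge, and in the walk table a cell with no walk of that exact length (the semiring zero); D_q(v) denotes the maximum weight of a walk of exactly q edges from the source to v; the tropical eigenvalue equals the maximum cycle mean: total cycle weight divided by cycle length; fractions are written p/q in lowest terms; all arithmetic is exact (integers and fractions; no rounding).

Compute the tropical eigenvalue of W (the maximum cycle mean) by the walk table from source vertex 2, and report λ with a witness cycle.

q=0: [-∞, -∞, 0]
q=1: [-7, -∞, -∞]
q=2: [-25, -5, -∞]
q=3: [-14, -10, -18]
Optimal cycle mean attained by: cycle 0->1->0, total 2 + (-9), length 2.
Answer: λ = -7/2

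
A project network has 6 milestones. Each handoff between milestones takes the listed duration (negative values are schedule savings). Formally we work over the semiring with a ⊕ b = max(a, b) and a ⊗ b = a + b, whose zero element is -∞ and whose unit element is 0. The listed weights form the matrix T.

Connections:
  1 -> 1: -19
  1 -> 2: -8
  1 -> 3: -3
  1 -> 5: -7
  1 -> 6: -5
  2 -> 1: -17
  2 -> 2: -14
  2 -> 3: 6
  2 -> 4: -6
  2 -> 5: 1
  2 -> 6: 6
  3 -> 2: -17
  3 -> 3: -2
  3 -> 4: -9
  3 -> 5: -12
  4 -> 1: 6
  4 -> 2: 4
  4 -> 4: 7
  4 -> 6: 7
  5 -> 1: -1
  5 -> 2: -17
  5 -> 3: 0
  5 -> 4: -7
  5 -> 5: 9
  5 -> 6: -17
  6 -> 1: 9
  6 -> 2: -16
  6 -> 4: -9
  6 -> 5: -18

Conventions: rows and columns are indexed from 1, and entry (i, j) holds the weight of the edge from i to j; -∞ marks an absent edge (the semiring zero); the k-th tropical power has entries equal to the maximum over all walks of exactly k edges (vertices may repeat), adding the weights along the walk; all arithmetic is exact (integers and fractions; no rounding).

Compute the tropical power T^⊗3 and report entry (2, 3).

T^⊗2:
  [4, -20, -2, -12, 2, -2]
  [15, -2, 4, 1, 10, 1]
  [-3, -5, -4, -2, -3, -2]
  [16, 11, 10, 14, 5, 14]
  [8, -3, 9, 2, 18, 0]
  [-3, 1, 6, -2, 2, 4]
T^⊗3:
  [7, -4, 2, -5, 11, -1]
  [10, 7, 12, 8, 19, 10]
  [7, 2, 1, 5, 6, 5]
  [23, 18, 17, 21, 14, 21]
  [17, 6, 18, 11, 27, 9]
  [13, 2, 7, 5, 11, 7]
Key observation: the optimum is the walk 2->6->1->3, with weight 6 + 9 + (-3) = 12.
Optimal value attained by: walk 2->6->1->3.
Answer: (T^⊗3)[2][3] = 12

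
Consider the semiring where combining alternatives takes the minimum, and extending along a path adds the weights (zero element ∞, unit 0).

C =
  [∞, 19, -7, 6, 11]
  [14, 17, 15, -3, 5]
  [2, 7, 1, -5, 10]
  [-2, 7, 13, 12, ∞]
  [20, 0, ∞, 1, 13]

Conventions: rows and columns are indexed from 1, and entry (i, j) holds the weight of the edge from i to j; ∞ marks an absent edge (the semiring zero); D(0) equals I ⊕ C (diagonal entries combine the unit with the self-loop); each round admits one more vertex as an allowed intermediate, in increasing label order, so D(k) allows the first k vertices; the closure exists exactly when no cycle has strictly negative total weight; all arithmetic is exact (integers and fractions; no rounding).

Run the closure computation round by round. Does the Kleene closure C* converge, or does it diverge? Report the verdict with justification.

D(0):
  [0, 19, -7, 6, 11]
  [14, 0, 15, -3, 5]
  [2, 7, 0, -5, 10]
  [-2, 7, 13, 0, ∞]
  [20, 0, ∞, 1, 0]
Detection: at round 1, diagonal entry (3, 3) turns strictly negative.
Key observation: the cycle 3->1->3 has total weight 2 + (-7), which is strictly negative.
Answer: DIVERGES — negative cycle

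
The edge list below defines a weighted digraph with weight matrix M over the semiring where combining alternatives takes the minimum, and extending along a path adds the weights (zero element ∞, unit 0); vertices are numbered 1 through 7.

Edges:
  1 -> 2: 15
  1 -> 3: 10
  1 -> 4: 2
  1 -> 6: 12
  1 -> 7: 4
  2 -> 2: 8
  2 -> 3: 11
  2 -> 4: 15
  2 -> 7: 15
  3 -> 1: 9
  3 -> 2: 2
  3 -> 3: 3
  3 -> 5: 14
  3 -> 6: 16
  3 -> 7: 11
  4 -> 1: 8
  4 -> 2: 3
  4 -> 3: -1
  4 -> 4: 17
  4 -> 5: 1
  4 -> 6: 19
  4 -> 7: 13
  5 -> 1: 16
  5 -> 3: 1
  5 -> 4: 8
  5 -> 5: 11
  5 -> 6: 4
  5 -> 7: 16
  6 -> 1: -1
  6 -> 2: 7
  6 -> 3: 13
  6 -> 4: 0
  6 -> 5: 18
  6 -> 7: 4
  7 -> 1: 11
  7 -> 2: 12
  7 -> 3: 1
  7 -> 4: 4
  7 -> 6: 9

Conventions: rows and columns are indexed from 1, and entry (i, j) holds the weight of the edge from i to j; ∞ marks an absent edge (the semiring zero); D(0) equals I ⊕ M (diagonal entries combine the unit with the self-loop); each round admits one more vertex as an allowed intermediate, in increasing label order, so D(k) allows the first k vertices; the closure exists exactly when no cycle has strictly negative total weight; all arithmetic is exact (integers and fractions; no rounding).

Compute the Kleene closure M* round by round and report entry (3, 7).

D(0):
  [0, 15, 10, 2, ∞, 12, 4]
  [∞, 0, 11, 15, ∞, ∞, 15]
  [9, 2, 0, ∞, 14, 16, 11]
  [8, 3, -1, 0, 1, 19, 13]
  [16, ∞, 1, 8, 0, 4, 16]
  [-1, 7, 13, 0, 18, 0, 4]
  [11, 12, 1, 4, ∞, 9, 0]
D(1):
  [0, 15, 10, 2, ∞, 12, 4]
  [∞, 0, 11, 15, ∞, ∞, 15]
  [9, 2, 0, 11, 14, 16, 11]
  [8, 3, -1, 0, 1, 19, 12]
  [16, 31, 1, 8, 0, 4, 16]
  [-1, 7, 9, 0, 18, 0, 3]
  [11, 12, 1, 4, ∞, 9, 0]
D(2):
  [0, 15, 10, 2, ∞, 12, 4]
  [∞, 0, 11, 15, ∞, ∞, 15]
  [9, 2, 0, 11, 14, 16, 11]
  [8, 3, -1, 0, 1, 19, 12]
  [16, 31, 1, 8, 0, 4, 16]
  [-1, 7, 9, 0, 18, 0, 3]
  [11, 12, 1, 4, ∞, 9, 0]
D(3):
  [0, 12, 10, 2, 24, 12, 4]
  [20, 0, 11, 15, 25, 27, 15]
  [9, 2, 0, 11, 14, 16, 11]
  [8, 1, -1, 0, 1, 15, 10]
  [10, 3, 1, 8, 0, 4, 12]
  [-1, 7, 9, 0, 18, 0, 3]
  [10, 3, 1, 4, 15, 9, 0]
D(4):
  [0, 3, 1, 2, 3, 12, 4]
  [20, 0, 11, 15, 16, 27, 15]
  [9, 2, 0, 11, 12, 16, 11]
  [8, 1, -1, 0, 1, 15, 10]
  [10, 3, 1, 8, 0, 4, 12]
  [-1, 1, -1, 0, 1, 0, 3]
  [10, 3, 1, 4, 5, 9, 0]
D(5):
  [0, 3, 1, 2, 3, 7, 4]
  [20, 0, 11, 15, 16, 20, 15]
  [9, 2, 0, 11, 12, 16, 11]
  [8, 1, -1, 0, 1, 5, 10]
  [10, 3, 1, 8, 0, 4, 12]
  [-1, 1, -1, 0, 1, 0, 3]
  [10, 3, 1, 4, 5, 9, 0]
D(6):
  [0, 3, 1, 2, 3, 7, 4]
  [19, 0, 11, 15, 16, 20, 15]
  [9, 2, 0, 11, 12, 16, 11]
  [4, 1, -1, 0, 1, 5, 8]
  [3, 3, 1, 4, 0, 4, 7]
  [-1, 1, -1, 0, 1, 0, 3]
  [8, 3, 1, 4, 5, 9, 0]
D(7):
  [0, 3, 1, 2, 3, 7, 4]
  [19, 0, 11, 15, 16, 20, 15]
  [9, 2, 0, 11, 12, 16, 11]
  [4, 1, -1, 0, 1, 5, 8]
  [3, 3, 1, 4, 0, 4, 7]
  [-1, 1, -1, 0, 1, 0, 3]
  [8, 3, 1, 4, 5, 9, 0]
Answer: M*[3][7] = 11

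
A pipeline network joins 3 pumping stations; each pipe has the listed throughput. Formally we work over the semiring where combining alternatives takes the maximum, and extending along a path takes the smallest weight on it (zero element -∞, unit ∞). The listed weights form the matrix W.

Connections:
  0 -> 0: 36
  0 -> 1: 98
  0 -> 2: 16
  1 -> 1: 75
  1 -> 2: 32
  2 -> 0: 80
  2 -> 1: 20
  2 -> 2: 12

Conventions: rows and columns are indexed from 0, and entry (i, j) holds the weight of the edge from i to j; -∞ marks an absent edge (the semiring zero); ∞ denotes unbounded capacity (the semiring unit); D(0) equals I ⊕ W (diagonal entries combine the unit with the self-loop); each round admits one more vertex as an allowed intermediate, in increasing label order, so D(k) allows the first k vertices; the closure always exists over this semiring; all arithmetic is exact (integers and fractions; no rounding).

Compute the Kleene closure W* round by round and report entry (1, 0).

D(0):
  [∞, 98, 16]
  [-∞, ∞, 32]
  [80, 20, ∞]
D(1):
  [∞, 98, 16]
  [-∞, ∞, 32]
  [80, 80, ∞]
D(2):
  [∞, 98, 32]
  [-∞, ∞, 32]
  [80, 80, ∞]
D(3):
  [∞, 98, 32]
  [32, ∞, 32]
  [80, 80, ∞]
Answer: W*[1][0] = 32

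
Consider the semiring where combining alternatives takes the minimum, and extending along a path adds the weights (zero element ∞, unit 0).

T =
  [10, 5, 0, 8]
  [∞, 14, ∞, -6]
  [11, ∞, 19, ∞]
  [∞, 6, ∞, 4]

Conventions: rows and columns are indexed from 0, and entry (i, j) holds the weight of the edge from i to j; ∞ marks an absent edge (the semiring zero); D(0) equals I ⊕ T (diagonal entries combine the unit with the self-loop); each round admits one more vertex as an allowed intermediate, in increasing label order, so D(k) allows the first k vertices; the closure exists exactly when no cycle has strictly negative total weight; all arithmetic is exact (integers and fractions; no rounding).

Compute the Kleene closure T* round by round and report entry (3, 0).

D(0):
  [0, 5, 0, 8]
  [∞, 0, ∞, -6]
  [11, ∞, 0, ∞]
  [∞, 6, ∞, 0]
D(1):
  [0, 5, 0, 8]
  [∞, 0, ∞, -6]
  [11, 16, 0, 19]
  [∞, 6, ∞, 0]
D(2):
  [0, 5, 0, -1]
  [∞, 0, ∞, -6]
  [11, 16, 0, 10]
  [∞, 6, ∞, 0]
D(3):
  [0, 5, 0, -1]
  [∞, 0, ∞, -6]
  [11, 16, 0, 10]
  [∞, 6, ∞, 0]
D(4):
  [0, 5, 0, -1]
  [∞, 0, ∞, -6]
  [11, 16, 0, 10]
  [∞, 6, ∞, 0]
Answer: T*[3][0] = ∞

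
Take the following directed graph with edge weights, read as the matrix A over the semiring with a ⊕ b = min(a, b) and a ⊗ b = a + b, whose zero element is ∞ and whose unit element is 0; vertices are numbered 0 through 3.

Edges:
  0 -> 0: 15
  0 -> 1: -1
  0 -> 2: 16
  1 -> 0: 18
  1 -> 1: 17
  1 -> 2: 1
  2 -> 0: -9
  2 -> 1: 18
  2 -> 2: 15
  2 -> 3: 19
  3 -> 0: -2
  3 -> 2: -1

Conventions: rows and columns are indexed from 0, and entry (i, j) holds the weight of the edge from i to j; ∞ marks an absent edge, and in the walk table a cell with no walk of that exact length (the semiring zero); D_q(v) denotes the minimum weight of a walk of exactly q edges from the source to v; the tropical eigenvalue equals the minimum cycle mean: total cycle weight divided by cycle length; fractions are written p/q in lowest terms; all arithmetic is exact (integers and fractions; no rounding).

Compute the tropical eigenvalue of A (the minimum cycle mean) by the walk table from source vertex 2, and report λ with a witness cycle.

q=0: [∞, ∞, 0, ∞]
q=1: [-9, 18, 15, 19]
q=2: [6, -10, 7, 34]
q=3: [-2, 5, -9, 26]
q=4: [-18, -3, 6, 10]
Optimal cycle mean attained by: cycle 0->1->2->0, total (-1) + 1 + (-9), length 3.
Answer: λ = -3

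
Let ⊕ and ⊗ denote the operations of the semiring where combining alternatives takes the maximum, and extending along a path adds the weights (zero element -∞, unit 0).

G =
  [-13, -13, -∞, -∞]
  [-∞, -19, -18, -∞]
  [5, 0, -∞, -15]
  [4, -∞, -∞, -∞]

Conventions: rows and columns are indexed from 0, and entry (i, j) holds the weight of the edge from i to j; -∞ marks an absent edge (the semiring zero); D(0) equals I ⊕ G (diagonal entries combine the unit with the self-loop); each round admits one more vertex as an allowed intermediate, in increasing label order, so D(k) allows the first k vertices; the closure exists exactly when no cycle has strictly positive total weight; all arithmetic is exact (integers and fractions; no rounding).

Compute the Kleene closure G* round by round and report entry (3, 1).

D(0):
  [0, -13, -∞, -∞]
  [-∞, 0, -18, -∞]
  [5, 0, 0, -15]
  [4, -∞, -∞, 0]
D(1):
  [0, -13, -∞, -∞]
  [-∞, 0, -18, -∞]
  [5, 0, 0, -15]
  [4, -9, -∞, 0]
D(2):
  [0, -13, -31, -∞]
  [-∞, 0, -18, -∞]
  [5, 0, 0, -15]
  [4, -9, -27, 0]
D(3):
  [0, -13, -31, -46]
  [-13, 0, -18, -33]
  [5, 0, 0, -15]
  [4, -9, -27, 0]
D(4):
  [0, -13, -31, -46]
  [-13, 0, -18, -33]
  [5, 0, 0, -15]
  [4, -9, -27, 0]
Answer: G*[3][1] = -9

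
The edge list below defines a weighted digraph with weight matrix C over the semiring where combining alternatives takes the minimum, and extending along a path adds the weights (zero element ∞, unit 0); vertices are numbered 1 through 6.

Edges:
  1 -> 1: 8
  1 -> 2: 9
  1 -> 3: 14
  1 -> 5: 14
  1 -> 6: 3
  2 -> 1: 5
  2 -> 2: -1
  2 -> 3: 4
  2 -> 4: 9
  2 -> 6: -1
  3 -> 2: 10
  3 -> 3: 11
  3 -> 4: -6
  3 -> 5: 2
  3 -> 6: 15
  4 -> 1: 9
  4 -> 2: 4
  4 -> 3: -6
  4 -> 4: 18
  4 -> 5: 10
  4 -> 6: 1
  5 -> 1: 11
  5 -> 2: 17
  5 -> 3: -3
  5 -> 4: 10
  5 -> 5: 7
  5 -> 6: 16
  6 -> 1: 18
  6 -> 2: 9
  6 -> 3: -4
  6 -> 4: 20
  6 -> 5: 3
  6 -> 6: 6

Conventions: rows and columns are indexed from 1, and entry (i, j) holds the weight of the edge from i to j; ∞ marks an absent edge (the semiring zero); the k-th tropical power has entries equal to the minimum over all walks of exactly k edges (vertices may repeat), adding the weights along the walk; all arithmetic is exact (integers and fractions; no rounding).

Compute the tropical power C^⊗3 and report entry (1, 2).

C^⊗2:
  [14, 8, -1, 8, 6, 8]
  [4, -2, -5, -2, 2, -2]
  [3, -2, -12, 5, 4, -5]
  [9, 3, -3, -12, -4, 3]
  [18, 7, 4, -9, -1, 11]
  [14, 6, 0, -10, -2, 8]
C^⊗3:
  [13, 7, 2, -7, 1, 7]
  [3, -3, -8, -11, -3, -3]
  [3, -3, -9, -18, -10, -3]
  [-3, -8, -18, -9, -2, -11]
  [0, -5, -15, -2, 1, -8]
  [-1, -6, -16, -6, 0, -9]
Key observation: the optimum is the walk 1->2->2->2, with weight 9 + (-1) + (-1) = 7.
Optimal value attained by: walk 1->2->2->2.
Answer: (C^⊗3)[1][2] = 7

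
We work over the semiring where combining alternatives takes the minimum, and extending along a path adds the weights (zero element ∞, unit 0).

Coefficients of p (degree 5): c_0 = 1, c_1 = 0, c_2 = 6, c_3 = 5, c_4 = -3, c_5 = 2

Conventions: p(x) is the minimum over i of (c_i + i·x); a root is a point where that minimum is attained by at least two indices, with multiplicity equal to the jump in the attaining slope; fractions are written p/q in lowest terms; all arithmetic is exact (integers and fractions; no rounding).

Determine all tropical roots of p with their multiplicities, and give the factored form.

hull edge (i=0, c=1) to (i=4, c=-3): slope -1, span 4
hull edge (i=4, c=-3) to (i=5, c=2): slope 5, span 1
Factored form: p(x) = 2 ⊗ (x ⊕ (-5)) ⊗ (x ⊕ 1) ⊗ (x ⊕ 1) ⊗ (x ⊕ 1) ⊗ (x ⊕ 1)
Answer: roots = -5 (mult 1), 1 (mult 4)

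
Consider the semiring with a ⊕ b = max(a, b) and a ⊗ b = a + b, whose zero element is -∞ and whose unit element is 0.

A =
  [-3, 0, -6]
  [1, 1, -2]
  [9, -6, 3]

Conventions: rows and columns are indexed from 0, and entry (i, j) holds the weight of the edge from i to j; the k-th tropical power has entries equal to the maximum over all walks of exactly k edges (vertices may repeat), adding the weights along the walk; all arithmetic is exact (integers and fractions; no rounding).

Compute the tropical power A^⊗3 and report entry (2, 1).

A^⊗2:
  [3, 1, -2]
  [7, 2, 1]
  [12, 9, 6]
A^⊗3:
  [7, 3, 1]
  [10, 7, 4]
  [15, 12, 9]
Key observation: the optimum is the walk 2->2->0->1, with weight 3 + 9 + 0 = 12.
Optimal value attained by: walk 2->2->0->1.
Answer: (A^⊗3)[2][1] = 12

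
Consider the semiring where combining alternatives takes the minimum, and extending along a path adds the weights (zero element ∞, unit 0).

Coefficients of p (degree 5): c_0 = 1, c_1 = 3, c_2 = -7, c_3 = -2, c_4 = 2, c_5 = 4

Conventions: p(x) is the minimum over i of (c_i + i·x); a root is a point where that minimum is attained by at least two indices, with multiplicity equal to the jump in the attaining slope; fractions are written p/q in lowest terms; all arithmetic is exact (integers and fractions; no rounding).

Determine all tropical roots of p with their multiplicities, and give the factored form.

hull edge (i=0, c=1) to (i=2, c=-7): slope -4, span 2
hull edge (i=2, c=-7) to (i=5, c=4): slope 11/3, span 3
Factored form: p(x) = 4 ⊗ (x ⊕ (-11/3)) ⊗ (x ⊕ (-11/3)) ⊗ (x ⊕ (-11/3)) ⊗ (x ⊕ 4) ⊗ (x ⊕ 4)
Answer: roots = -11/3 (mult 3), 4 (mult 2)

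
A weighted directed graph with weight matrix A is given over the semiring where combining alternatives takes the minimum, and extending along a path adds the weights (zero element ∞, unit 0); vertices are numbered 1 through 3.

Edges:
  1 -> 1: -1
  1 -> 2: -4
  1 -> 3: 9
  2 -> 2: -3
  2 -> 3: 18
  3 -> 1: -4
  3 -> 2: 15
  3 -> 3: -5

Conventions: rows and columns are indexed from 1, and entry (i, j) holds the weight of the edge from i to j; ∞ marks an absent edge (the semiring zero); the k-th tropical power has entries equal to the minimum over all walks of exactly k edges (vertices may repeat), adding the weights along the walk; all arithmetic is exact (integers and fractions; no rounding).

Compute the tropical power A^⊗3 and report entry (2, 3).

A^⊗2:
  [-2, -7, 4]
  [14, -6, 13]
  [-9, -8, -10]
A^⊗3:
  [-3, -10, -1]
  [9, -9, 8]
  [-14, -13, -15]
Key observation: the optimum is the walk 2->3->3->3, with weight 18 + (-5) + (-5) = 8.
Optimal value attained by: walk 2->3->3->3.
Answer: (A^⊗3)[2][3] = 8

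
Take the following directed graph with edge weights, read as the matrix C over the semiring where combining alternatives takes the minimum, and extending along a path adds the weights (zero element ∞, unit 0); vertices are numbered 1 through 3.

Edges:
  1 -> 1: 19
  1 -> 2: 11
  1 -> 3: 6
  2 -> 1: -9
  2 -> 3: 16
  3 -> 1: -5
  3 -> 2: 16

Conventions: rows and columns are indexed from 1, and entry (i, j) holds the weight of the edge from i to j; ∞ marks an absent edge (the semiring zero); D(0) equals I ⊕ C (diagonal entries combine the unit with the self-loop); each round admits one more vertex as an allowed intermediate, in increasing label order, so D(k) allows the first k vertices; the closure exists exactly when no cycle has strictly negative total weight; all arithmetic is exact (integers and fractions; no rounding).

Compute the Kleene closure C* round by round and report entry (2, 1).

D(0):
  [0, 11, 6]
  [-9, 0, 16]
  [-5, 16, 0]
D(1):
  [0, 11, 6]
  [-9, 0, -3]
  [-5, 6, 0]
D(2):
  [0, 11, 6]
  [-9, 0, -3]
  [-5, 6, 0]
D(3):
  [0, 11, 6]
  [-9, 0, -3]
  [-5, 6, 0]
Answer: C*[2][1] = -9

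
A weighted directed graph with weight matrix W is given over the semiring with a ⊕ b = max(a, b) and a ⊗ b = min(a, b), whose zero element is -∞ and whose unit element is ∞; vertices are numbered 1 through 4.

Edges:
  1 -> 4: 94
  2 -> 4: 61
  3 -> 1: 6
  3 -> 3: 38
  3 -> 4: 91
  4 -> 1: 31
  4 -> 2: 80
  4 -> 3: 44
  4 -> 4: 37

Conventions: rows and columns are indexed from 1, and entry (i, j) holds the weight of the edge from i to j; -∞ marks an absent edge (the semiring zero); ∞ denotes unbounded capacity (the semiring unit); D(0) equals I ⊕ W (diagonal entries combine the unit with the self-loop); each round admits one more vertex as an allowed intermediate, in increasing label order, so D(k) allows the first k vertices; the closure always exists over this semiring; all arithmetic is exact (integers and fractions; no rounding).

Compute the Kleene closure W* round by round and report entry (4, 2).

D(0):
  [∞, -∞, -∞, 94]
  [-∞, ∞, -∞, 61]
  [6, -∞, ∞, 91]
  [31, 80, 44, ∞]
D(1):
  [∞, -∞, -∞, 94]
  [-∞, ∞, -∞, 61]
  [6, -∞, ∞, 91]
  [31, 80, 44, ∞]
D(2):
  [∞, -∞, -∞, 94]
  [-∞, ∞, -∞, 61]
  [6, -∞, ∞, 91]
  [31, 80, 44, ∞]
D(3):
  [∞, -∞, -∞, 94]
  [-∞, ∞, -∞, 61]
  [6, -∞, ∞, 91]
  [31, 80, 44, ∞]
D(4):
  [∞, 80, 44, 94]
  [31, ∞, 44, 61]
  [31, 80, ∞, 91]
  [31, 80, 44, ∞]
Answer: W*[4][2] = 80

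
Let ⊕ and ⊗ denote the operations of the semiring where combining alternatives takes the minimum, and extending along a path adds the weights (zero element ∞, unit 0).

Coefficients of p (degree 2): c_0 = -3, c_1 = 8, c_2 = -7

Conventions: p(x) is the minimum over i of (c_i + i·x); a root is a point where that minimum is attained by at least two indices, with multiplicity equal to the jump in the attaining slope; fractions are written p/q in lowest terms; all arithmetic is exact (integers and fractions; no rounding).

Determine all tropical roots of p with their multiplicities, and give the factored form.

hull edge (i=0, c=-3) to (i=2, c=-7): slope -2, span 2
Factored form: p(x) = -7 ⊗ (x ⊕ 2) ⊗ (x ⊕ 2)
Answer: roots = 2 (mult 2)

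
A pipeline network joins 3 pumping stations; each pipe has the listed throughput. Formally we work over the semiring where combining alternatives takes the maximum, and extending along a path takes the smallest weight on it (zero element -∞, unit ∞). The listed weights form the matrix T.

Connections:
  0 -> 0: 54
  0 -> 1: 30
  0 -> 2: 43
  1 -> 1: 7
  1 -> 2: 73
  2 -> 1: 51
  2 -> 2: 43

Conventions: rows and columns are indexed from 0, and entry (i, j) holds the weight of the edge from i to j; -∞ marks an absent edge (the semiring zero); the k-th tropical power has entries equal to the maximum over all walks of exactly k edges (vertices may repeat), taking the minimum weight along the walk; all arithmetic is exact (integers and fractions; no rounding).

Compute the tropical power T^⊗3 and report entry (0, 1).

T^⊗2:
  [54, 43, 43]
  [-∞, 51, 43]
  [-∞, 43, 51]
T^⊗3:
  [54, 43, 43]
  [-∞, 43, 51]
  [-∞, 51, 43]
Key observation: the optimum is the walk 0->0->2->1, with weight 54 min 43 min 51 = 43.
Optimal value attained by: walk 0->0->2->1.
Answer: (T^⊗3)[0][1] = 43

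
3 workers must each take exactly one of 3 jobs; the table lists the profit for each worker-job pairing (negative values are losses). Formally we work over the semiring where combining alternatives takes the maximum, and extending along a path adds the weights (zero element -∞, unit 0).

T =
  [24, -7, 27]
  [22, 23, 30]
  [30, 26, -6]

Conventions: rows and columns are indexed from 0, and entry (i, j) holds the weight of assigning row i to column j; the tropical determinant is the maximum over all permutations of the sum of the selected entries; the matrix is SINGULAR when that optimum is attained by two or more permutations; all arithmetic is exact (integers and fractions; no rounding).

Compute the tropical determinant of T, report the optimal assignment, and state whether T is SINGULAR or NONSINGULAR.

σ = (0, 1, 2): 24 + 23 + (-6) = 41
σ = (0, 2, 1): 24 + 30 + 26 = 80
σ = (1, 0, 2): (-7) + 22 + (-6) = 9
σ = (1, 2, 0): (-7) + 30 + 30 = 53
σ = (2, 0, 1): 27 + 22 + 26 = 75
σ = (2, 1, 0): 27 + 23 + 30 = 80
Optimal value attained by: σ = (0, 2, 1).
Answer: det⊕(T) = 80; verdict: SINGULAR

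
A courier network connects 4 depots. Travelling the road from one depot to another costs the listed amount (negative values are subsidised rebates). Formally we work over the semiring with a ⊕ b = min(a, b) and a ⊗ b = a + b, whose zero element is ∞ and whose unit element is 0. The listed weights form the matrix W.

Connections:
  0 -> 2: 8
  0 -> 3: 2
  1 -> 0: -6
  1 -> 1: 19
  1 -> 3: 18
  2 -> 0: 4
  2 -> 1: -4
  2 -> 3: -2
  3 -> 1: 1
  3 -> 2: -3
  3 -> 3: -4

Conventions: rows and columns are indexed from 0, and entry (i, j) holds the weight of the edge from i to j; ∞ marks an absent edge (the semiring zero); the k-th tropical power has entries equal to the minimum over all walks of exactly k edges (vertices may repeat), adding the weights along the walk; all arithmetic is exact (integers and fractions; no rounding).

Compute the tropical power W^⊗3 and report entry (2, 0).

W^⊗2:
  [12, 3, -1, -2]
  [13, 19, 2, -4]
  [-10, -1, -5, -6]
  [-5, -7, -7, -8]
W^⊗3:
  [-3, -5, -5, -6]
  [6, -3, -7, -8]
  [-7, -9, -9, -10]
  [-13, -11, -11, -12]
Key observation: the optimum is the walk 2->3->1->0, with weight (-2) + 1 + (-6) = -7.
Optimal value attained by: walk 2->3->1->0.
Answer: (W^⊗3)[2][0] = -7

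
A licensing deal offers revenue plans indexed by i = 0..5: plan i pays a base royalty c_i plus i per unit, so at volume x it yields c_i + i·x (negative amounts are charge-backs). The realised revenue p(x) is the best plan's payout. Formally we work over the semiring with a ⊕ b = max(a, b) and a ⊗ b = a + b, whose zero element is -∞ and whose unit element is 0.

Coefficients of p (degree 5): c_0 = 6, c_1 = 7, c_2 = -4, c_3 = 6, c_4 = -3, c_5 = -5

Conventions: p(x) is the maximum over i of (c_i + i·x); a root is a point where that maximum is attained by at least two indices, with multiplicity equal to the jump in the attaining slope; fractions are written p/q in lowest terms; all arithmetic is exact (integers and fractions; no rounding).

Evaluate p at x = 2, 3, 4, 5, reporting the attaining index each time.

p(2) = max(6+0·2=6, 7+1·2=9, -4+2·2=0, 6+3·2=12, -3+4·2=5, -5+5·2=5) = 12 (attained by i=3)
p(3) = max(6+0·3=6, 7+1·3=10, -4+2·3=2, 6+3·3=15, -3+4·3=9, -5+5·3=10) = 15 (attained by i=3)
p(4) = max(6+0·4=6, 7+1·4=11, -4+2·4=4, 6+3·4=18, -3+4·4=13, -5+5·4=15) = 18 (attained by i=3)
p(5) = max(6+0·5=6, 7+1·5=12, -4+2·5=6, 6+3·5=21, -3+4·5=17, -5+5·5=20) = 21 (attained by i=3)
Answer: p(2) = 12; p(3) = 15; p(4) = 18; p(5) = 21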